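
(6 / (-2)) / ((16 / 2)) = -3 / 8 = -0.38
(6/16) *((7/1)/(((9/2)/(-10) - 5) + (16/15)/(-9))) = -0.47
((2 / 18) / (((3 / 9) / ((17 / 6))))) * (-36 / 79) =-34 / 79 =-0.43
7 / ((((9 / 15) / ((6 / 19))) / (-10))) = -36.84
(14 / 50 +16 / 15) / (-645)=-101 / 48375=-0.00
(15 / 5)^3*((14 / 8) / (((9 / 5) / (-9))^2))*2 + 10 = 4745 / 2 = 2372.50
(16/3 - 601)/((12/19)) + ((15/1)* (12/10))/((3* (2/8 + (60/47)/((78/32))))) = -63677219/68076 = -935.38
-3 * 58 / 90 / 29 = -1 / 15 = -0.07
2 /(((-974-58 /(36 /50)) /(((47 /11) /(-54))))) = 47 /313203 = 0.00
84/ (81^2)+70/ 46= 77189/ 50301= 1.53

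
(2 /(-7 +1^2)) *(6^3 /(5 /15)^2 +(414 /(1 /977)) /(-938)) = -236499 /469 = -504.26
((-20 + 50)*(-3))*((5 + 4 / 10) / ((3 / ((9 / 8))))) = -729 / 4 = -182.25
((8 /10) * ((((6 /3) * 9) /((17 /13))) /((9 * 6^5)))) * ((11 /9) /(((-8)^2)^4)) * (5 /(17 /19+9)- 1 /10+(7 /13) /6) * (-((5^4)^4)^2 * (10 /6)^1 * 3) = -929641537368297576904296875 /1407202816425984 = -660630810652.73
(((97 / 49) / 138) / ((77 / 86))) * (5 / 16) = 20855 / 4165392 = 0.01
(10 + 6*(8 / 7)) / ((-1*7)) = -118 / 49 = -2.41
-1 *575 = -575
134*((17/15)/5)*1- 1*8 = 1678/75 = 22.37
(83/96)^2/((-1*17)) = -6889/156672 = -0.04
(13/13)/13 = 1/13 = 0.08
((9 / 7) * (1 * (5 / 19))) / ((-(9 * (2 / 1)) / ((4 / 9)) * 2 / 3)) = -5 / 399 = -0.01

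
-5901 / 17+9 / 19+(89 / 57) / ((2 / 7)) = -661205 / 1938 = -341.18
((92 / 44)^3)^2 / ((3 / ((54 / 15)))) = 888215334 / 8857805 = 100.27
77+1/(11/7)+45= 1349/11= 122.64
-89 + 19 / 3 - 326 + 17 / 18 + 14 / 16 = -29293 / 72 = -406.85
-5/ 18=-0.28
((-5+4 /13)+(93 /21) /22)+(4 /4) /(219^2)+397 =37687899685 /96017922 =392.51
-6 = -6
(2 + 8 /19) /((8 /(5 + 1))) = 1.82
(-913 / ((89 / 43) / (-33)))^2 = 1678442029209 / 7921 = 211897743.87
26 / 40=13 / 20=0.65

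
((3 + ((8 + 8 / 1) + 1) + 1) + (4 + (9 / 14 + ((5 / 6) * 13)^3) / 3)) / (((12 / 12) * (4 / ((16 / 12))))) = 2036747 / 13608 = 149.67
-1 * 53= -53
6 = 6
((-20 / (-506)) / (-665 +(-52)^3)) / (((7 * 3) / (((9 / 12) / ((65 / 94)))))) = -47 / 3252528279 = -0.00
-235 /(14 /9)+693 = 541.93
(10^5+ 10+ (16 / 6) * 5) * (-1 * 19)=-5701330 / 3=-1900443.33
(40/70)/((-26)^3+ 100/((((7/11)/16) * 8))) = -1/30208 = -0.00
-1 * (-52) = 52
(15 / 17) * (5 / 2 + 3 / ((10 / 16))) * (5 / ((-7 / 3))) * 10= -16425 / 119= -138.03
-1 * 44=-44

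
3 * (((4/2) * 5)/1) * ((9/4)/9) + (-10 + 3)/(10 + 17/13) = 289/42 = 6.88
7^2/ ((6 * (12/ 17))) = 833/ 72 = 11.57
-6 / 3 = -2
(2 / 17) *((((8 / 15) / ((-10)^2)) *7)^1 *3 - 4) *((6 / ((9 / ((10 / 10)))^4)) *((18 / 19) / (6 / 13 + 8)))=-104 / 2220625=-0.00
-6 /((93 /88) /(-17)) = 2992 /31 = 96.52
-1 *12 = -12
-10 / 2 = -5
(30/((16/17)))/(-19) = -255/152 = -1.68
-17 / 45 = -0.38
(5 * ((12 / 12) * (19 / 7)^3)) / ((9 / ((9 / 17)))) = 34295 / 5831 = 5.88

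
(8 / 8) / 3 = 1 / 3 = 0.33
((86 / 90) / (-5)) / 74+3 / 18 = 1366 / 8325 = 0.16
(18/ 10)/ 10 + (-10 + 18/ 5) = -311/ 50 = -6.22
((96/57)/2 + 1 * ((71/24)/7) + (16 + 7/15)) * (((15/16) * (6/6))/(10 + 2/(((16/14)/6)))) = 282993/348992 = 0.81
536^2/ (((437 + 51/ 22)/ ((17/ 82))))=53724352/ 396265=135.58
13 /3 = 4.33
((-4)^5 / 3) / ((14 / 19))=-9728 / 21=-463.24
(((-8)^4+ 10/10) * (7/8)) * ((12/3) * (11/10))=315469/20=15773.45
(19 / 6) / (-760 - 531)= -0.00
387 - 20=367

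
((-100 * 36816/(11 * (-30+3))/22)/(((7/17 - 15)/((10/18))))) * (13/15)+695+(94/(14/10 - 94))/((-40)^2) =45673013304629/67523401440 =676.40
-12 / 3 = -4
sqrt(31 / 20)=sqrt(155) / 10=1.24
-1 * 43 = -43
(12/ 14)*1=6/ 7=0.86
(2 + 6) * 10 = 80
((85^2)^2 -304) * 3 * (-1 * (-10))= 1566009630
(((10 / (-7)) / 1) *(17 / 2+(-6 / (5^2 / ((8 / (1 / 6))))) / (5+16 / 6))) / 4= -2.50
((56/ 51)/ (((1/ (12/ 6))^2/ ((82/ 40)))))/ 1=2296/ 255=9.00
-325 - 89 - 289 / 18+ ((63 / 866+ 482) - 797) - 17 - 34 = -3101945 / 3897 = -795.98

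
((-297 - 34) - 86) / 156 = -139 / 52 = -2.67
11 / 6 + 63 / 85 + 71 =37523 / 510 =73.57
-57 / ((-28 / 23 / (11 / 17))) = 14421 / 476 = 30.30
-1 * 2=-2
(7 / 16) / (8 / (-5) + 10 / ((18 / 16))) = 315 / 5248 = 0.06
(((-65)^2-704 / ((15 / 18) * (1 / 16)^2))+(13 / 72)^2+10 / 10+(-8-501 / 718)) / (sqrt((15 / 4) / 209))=-1973198257829 * sqrt(3135) / 69789600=-1583065.14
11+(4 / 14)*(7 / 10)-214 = -202.80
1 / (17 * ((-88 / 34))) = -1 / 44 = -0.02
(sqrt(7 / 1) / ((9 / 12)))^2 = 112 / 9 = 12.44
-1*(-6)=6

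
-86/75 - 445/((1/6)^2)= -16021.15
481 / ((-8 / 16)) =-962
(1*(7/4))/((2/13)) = 91/8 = 11.38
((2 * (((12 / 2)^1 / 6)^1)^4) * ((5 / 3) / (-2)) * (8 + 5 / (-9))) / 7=-335 / 189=-1.77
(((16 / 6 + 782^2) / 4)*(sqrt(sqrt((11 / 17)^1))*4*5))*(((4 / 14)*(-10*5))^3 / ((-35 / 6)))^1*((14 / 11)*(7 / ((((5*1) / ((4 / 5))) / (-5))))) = -9768633335.95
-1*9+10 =1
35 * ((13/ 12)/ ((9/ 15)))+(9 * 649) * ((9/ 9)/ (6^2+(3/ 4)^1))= 391843/ 1764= 222.13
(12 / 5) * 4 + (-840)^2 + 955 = 3532823 / 5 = 706564.60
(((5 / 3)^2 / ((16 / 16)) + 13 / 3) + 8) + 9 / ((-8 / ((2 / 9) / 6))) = 1085 / 72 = 15.07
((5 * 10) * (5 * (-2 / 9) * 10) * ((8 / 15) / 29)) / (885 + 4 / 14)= -56000 / 4852251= -0.01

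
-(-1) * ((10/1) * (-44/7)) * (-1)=440/7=62.86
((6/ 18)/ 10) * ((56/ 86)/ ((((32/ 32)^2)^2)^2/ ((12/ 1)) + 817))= 56/ 2108075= 0.00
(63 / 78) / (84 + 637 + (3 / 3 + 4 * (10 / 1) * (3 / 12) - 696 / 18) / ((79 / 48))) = 1659 / 1446406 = 0.00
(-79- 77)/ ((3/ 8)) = -416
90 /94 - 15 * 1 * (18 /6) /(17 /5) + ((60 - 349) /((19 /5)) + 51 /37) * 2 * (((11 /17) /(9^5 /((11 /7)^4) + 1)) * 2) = -489721579177174 /39821871109565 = -12.30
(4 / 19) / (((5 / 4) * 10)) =8 / 475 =0.02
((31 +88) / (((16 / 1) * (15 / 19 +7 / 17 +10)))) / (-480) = -38437 / 27786240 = -0.00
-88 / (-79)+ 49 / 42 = 1081 / 474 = 2.28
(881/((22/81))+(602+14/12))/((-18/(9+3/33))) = -1942.85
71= 71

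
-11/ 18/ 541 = -11/ 9738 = -0.00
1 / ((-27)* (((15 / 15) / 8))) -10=-278 / 27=-10.30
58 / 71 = 0.82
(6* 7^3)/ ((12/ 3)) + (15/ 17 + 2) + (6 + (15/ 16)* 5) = 143635/ 272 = 528.07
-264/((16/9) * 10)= -297/20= -14.85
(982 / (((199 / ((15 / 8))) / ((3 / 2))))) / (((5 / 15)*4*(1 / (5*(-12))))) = -994275 / 1592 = -624.54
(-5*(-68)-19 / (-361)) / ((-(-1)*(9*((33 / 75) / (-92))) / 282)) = -1396868200 / 627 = -2227859.97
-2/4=-1/2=-0.50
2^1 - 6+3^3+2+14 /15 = 389 /15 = 25.93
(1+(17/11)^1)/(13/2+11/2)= 7/33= 0.21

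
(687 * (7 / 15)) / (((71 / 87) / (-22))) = -3068142 / 355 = -8642.65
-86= -86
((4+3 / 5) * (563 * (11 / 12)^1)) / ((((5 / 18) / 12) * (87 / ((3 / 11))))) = 233082 / 725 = 321.49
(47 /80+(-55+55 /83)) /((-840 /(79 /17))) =28195021 /94819200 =0.30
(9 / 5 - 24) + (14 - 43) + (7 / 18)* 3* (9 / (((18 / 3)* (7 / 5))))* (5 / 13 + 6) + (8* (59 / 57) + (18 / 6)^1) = -473329 / 14820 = -31.94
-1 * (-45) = 45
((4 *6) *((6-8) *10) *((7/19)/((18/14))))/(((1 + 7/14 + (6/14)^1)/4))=-285.28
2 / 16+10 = 81 / 8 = 10.12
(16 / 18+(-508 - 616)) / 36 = -2527 / 81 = -31.20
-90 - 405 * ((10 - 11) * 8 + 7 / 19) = 57015 / 19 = 3000.79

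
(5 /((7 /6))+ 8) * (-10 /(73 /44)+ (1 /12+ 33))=1019143 /3066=332.40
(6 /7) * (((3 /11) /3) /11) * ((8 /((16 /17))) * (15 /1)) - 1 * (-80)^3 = 433664765 /847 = 512000.90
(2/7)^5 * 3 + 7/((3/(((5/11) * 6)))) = 1177546/184877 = 6.37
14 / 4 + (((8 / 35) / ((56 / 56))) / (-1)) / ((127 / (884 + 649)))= 941 / 1270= 0.74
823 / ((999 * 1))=823 / 999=0.82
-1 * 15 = -15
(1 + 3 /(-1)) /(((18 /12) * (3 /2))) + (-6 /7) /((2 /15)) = -461 /63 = -7.32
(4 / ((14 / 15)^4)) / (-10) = -10125 / 19208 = -0.53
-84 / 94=-42 / 47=-0.89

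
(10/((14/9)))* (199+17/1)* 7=9720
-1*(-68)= 68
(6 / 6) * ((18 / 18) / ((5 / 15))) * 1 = 3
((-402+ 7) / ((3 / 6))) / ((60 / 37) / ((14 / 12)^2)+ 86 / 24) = -17187240 / 103879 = -165.45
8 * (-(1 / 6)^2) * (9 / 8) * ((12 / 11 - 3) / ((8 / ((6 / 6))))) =21 / 352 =0.06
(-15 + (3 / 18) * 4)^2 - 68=1237 / 9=137.44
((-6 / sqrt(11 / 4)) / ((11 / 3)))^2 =1296 / 1331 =0.97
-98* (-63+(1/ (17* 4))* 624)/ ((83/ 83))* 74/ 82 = 3317790/ 697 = 4760.10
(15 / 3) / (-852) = -5 / 852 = -0.01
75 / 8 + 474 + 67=4403 / 8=550.38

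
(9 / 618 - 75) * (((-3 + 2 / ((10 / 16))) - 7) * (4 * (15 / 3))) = 1050396 / 103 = 10198.02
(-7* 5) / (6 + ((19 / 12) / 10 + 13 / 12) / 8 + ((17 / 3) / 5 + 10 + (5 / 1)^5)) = -33600 / 3016597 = -0.01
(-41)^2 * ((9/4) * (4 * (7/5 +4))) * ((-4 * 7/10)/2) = -114375.24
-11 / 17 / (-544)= 11 / 9248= 0.00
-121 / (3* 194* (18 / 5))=-605 / 10476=-0.06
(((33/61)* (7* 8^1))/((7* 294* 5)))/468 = 11/1748565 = 0.00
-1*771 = -771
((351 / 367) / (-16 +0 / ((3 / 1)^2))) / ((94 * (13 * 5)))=-27 / 2759840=-0.00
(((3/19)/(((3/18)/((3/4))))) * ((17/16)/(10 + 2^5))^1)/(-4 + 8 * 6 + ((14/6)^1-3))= 459/1106560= 0.00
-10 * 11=-110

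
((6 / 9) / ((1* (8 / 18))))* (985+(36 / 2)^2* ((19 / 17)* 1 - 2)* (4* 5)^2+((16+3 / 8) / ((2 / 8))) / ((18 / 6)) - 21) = -11563445 / 68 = -170050.66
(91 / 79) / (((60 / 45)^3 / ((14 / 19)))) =17199 / 48032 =0.36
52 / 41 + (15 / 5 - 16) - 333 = -14134 / 41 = -344.73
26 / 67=0.39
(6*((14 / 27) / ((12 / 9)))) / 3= 7 / 9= 0.78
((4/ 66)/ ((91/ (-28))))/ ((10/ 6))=-8/ 715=-0.01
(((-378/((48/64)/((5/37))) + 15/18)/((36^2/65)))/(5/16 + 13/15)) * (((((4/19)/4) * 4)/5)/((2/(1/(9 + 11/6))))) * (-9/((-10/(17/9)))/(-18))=50779/96689214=0.00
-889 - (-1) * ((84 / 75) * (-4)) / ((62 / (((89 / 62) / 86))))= -918404921 / 1033075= -889.00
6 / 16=3 / 8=0.38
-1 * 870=-870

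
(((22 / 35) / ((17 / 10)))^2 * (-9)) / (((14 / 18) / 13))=-20.57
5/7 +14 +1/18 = 1861/126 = 14.77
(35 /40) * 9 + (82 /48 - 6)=43 /12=3.58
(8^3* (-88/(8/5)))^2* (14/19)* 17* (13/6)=1226748723200/57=21521907424.56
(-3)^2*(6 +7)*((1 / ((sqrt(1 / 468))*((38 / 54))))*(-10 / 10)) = -18954*sqrt(13) / 19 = -3596.82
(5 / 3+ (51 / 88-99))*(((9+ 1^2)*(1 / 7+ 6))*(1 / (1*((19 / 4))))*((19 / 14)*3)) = -784535 / 154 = -5094.38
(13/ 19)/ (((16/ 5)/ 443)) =28795/ 304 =94.72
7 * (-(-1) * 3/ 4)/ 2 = 21/ 8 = 2.62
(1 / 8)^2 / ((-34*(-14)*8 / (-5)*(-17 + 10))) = 5 / 1705984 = 0.00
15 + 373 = 388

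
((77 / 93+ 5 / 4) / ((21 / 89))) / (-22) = -68797 / 171864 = -0.40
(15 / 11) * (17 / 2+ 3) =345 / 22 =15.68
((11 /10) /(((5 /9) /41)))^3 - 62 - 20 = 66863727379 /125000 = 534909.82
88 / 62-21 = -607 / 31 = -19.58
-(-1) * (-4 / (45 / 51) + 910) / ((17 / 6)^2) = 162984 / 1445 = 112.79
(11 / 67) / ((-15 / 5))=-11 / 201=-0.05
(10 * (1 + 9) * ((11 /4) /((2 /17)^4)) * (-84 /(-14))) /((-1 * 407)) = -6264075 /296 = -21162.42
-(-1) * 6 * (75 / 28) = 225 / 14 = 16.07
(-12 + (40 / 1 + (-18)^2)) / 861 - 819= -704807 / 861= -818.59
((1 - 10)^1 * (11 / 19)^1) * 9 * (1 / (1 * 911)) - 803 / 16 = -50.24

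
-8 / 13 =-0.62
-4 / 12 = -1 / 3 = -0.33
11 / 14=0.79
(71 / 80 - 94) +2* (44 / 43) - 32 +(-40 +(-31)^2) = 2744893 / 3440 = 797.93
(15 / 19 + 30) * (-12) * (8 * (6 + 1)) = -393120 / 19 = -20690.53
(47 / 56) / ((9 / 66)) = 517 / 84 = 6.15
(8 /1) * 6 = 48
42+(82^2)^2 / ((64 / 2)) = 2825845 / 2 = 1412922.50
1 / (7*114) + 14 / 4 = 1397 / 399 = 3.50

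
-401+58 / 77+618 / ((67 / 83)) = 1884765 / 5159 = 365.34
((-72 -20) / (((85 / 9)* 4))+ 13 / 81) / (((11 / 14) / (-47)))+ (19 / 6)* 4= 11264906 / 75735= 148.74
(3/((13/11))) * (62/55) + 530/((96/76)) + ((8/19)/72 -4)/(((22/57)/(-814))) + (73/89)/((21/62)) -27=8821.53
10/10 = 1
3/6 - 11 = -21/2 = -10.50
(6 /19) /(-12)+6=227 /38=5.97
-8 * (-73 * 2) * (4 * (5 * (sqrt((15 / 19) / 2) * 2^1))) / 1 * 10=233600 * sqrt(570) / 19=293532.82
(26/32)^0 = 1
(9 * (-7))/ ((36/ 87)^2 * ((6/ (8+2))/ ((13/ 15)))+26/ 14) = -4821453/ 151201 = -31.89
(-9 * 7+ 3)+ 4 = -56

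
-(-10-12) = 22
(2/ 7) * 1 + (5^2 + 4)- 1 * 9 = 142/ 7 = 20.29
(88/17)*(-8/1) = -704/17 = -41.41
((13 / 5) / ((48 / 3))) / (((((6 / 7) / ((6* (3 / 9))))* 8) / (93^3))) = 24398829 / 640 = 38123.17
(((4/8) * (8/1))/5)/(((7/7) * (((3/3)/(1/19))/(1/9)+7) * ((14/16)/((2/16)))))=2/3115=0.00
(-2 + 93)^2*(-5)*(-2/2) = 41405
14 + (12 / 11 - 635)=-6819 / 11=-619.91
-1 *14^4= -38416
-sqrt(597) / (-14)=sqrt(597) / 14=1.75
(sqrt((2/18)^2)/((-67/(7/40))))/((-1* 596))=7/14375520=0.00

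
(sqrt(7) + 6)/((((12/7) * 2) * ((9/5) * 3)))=35 * sqrt(7)/648 + 35/108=0.47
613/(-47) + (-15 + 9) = -895/47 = -19.04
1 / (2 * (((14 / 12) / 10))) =30 / 7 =4.29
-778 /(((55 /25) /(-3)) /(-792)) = -840240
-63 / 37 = -1.70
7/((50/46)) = 161/25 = 6.44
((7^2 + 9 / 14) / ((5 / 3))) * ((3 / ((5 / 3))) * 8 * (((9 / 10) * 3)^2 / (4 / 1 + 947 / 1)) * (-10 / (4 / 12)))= -5471874 / 55475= -98.64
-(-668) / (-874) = -334 / 437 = -0.76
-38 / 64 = -19 / 32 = -0.59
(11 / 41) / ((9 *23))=11 / 8487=0.00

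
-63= -63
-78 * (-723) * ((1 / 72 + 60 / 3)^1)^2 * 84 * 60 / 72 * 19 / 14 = 2145949383.45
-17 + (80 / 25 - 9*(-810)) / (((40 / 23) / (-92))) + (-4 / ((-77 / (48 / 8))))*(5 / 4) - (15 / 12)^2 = -385828.45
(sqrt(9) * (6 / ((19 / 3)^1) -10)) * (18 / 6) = -1548 / 19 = -81.47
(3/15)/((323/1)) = 1/1615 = 0.00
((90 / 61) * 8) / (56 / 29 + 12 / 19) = 99180 / 21533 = 4.61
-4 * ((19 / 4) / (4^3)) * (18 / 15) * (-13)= 741 / 160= 4.63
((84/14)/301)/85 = 0.00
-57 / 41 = -1.39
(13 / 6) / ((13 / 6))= 1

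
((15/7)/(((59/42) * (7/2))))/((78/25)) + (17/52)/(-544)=95587/687232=0.14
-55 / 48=-1.15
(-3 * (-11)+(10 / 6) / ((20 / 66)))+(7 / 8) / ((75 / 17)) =23219 / 600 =38.70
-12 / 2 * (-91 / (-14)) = -39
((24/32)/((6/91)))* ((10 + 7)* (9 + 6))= 23205/8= 2900.62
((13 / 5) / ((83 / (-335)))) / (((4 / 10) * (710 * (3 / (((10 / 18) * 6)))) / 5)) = -21775 / 106074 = -0.21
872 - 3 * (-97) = 1163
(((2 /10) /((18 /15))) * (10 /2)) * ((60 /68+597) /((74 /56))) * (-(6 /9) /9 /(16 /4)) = -118580 /16983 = -6.98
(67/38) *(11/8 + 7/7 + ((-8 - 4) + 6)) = -1943/304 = -6.39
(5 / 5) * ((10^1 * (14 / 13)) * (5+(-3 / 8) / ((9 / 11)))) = 3815 / 78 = 48.91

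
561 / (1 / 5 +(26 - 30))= -2805 / 19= -147.63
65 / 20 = 3.25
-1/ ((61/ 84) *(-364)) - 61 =-48370/ 793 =-61.00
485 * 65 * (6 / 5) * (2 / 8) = 18915 / 2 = 9457.50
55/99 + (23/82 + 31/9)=351/82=4.28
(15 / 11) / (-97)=-15 / 1067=-0.01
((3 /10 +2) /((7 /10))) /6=23 /42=0.55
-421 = -421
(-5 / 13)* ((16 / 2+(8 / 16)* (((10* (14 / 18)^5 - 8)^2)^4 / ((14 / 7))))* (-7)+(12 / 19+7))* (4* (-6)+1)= -281306911704116267458035415801598091472380650965 / 36508780865343443059072552920976674507447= -7705185.03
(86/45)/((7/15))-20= -334/21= -15.90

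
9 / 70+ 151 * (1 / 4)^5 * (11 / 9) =0.31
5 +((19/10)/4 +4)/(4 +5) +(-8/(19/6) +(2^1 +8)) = 88721/6840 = 12.97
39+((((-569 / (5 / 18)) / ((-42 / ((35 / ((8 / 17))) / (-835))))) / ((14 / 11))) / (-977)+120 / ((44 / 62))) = 209147243859 / 1005059440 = 208.09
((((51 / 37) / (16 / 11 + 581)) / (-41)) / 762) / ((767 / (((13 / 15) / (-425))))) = 11 / 54620704925250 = 0.00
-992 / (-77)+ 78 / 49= 7802 / 539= 14.47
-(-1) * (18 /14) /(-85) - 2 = -1199 /595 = -2.02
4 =4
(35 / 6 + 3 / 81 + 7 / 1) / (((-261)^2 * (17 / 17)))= 695 / 3678534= 0.00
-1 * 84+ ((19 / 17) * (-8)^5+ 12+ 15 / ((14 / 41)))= -8722969 / 238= -36651.13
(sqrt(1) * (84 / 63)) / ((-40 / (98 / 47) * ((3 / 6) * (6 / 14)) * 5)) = -686 / 10575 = -0.06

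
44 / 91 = 0.48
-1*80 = -80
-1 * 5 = -5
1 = 1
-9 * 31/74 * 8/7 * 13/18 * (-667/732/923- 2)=41910109/6730374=6.23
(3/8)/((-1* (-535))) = 3/4280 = 0.00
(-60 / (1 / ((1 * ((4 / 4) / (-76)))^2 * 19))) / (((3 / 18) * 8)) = -45 / 304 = -0.15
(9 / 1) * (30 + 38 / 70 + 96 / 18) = 11301 / 35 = 322.89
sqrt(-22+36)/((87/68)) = 68 *sqrt(14)/87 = 2.92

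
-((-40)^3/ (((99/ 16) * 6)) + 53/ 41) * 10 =209762590/ 12177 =17226.13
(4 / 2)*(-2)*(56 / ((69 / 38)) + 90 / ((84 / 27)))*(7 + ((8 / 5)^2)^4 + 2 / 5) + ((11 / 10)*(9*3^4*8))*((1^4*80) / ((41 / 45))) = 1421402676621002 / 2578515625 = 551248.42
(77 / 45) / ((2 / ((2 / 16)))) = 77 / 720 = 0.11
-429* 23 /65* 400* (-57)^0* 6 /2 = -182160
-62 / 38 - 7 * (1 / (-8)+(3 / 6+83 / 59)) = -126485 / 8968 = -14.10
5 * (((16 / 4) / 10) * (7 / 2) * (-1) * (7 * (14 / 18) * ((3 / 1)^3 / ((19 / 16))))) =-16464 / 19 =-866.53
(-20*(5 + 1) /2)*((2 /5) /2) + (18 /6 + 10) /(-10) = -133 /10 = -13.30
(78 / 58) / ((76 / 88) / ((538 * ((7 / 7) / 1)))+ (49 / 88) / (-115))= -3217240 / 7743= -415.50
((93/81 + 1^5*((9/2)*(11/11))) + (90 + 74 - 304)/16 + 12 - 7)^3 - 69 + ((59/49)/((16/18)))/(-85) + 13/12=-320540025359/5246700480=-61.09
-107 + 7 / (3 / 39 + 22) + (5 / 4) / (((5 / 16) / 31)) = 710 / 41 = 17.32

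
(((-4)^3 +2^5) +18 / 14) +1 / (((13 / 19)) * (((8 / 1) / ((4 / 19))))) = -5583 / 182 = -30.68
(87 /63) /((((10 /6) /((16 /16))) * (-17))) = -29 /595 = -0.05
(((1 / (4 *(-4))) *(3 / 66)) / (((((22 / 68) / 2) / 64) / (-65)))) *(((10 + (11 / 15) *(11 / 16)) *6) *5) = 2785705 / 121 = 23022.36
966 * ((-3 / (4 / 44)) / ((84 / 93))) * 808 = -28517148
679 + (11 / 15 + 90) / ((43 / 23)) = 469258 / 645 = 727.53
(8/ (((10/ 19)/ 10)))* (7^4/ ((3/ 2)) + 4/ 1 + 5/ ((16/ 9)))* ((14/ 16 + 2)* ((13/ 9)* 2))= 438340279/ 216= 2029353.14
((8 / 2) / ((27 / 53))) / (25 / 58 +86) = 12296 / 135351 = 0.09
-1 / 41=-0.02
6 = 6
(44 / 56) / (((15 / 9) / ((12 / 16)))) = 99 / 280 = 0.35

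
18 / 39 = 6 / 13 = 0.46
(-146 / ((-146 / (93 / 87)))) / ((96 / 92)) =713 / 696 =1.02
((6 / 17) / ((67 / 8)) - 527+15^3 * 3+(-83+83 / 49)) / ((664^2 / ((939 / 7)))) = 249369551103 / 86123963296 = 2.90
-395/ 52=-7.60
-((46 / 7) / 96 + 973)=-326951 / 336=-973.07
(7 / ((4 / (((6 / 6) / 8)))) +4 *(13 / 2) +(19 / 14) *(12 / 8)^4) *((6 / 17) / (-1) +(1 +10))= 19729 / 56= 352.30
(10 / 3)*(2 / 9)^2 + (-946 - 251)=-290831 / 243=-1196.84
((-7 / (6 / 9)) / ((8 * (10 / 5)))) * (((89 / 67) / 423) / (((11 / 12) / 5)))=-0.01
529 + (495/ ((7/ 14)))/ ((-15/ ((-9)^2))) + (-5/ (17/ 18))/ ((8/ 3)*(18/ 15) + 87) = -36932389/ 7667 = -4817.06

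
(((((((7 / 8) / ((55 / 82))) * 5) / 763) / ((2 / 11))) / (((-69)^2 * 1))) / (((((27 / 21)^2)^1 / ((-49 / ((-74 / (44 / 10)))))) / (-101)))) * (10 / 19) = -109367951 / 118202051628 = -0.00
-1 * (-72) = 72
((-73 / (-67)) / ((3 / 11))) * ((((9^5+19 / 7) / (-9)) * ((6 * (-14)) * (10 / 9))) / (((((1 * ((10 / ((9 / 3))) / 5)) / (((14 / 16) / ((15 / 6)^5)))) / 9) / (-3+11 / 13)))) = -1040931495296 / 1633125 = -637386.30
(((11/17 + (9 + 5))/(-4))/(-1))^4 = 3844124001/21381376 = 179.79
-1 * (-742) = 742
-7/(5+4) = -7/9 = -0.78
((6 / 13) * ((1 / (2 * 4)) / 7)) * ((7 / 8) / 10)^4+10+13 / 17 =389775377493 / 36208640000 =10.76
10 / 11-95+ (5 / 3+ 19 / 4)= -11573 / 132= -87.67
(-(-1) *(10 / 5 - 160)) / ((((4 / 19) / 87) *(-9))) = 43529 / 6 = 7254.83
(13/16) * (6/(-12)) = -13/32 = -0.41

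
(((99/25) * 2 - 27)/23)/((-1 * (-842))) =-477/484150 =-0.00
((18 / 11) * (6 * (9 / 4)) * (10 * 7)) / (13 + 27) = 1701 / 44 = 38.66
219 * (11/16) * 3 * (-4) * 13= -93951/4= -23487.75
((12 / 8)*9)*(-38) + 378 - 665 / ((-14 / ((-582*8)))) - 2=-221297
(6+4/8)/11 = 13/22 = 0.59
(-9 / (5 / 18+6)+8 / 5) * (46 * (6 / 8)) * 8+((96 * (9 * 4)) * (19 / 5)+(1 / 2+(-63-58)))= 14755787 / 1130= 13058.22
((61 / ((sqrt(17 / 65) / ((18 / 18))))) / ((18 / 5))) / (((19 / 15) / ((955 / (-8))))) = -1456375 * sqrt(1105) / 15504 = -3122.56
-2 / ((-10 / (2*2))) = 4 / 5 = 0.80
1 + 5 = 6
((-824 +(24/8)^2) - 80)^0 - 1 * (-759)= 760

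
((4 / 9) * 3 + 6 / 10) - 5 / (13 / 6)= -73 / 195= -0.37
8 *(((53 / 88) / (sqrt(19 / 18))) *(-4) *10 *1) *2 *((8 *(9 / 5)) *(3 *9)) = -4945536 *sqrt(38) / 209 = -145867.61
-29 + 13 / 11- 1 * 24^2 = -6642 / 11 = -603.82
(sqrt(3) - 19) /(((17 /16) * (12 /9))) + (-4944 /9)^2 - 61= 301693.92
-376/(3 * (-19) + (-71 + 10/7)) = 1316/443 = 2.97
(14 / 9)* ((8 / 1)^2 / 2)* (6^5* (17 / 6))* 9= 9870336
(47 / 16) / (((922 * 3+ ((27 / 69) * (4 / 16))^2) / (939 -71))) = 21581084 / 23411505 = 0.92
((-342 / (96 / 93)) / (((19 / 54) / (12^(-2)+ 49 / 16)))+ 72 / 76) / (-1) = 3513411 / 1216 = 2889.32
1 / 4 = 0.25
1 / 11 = 0.09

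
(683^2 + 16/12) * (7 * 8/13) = 78370376/39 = 2009496.82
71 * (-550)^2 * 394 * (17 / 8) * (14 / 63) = 35964073750 / 9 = 3996008194.44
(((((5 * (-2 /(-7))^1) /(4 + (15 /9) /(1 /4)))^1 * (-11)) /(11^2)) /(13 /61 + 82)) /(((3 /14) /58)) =-1769 /44132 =-0.04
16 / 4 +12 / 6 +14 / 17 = 116 / 17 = 6.82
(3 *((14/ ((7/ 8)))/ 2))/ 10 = 2.40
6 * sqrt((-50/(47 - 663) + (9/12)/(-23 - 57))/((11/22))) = 3 * sqrt(1362130)/1540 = 2.27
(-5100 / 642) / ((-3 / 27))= 7650 / 107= 71.50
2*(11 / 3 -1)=16 / 3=5.33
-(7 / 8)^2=-49 / 64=-0.77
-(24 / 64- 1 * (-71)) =-71.38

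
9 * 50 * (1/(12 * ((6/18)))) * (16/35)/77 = 360/539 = 0.67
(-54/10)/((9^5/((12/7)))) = -4/25515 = -0.00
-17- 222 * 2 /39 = -369 /13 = -28.38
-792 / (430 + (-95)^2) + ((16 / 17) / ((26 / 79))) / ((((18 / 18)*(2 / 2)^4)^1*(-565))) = -20973728 / 236119715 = -0.09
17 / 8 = 2.12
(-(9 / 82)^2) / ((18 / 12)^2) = -9 / 1681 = -0.01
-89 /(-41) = 89 /41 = 2.17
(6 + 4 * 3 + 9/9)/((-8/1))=-19/8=-2.38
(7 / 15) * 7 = 49 / 15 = 3.27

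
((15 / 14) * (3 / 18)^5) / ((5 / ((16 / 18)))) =1 / 40824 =0.00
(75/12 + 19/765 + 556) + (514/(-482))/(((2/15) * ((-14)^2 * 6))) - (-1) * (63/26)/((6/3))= 1058805211843/1879048080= 563.48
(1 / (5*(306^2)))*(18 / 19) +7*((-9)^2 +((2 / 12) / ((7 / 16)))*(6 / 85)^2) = 1401061487 / 2470950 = 567.01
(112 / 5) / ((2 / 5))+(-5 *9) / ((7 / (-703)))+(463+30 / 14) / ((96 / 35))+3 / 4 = 99658 / 21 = 4745.62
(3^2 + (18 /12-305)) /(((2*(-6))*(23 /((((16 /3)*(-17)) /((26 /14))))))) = -140182 /2691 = -52.09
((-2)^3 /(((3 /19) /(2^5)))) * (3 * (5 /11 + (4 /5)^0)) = -77824 /11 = -7074.91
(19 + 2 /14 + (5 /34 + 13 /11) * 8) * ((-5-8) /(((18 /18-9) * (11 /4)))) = 253331 /14399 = 17.59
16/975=0.02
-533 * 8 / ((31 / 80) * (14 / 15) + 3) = -2558400 / 2017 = -1268.42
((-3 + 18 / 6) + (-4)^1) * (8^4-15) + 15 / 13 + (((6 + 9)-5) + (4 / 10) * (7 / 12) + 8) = -6358799 / 390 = -16304.61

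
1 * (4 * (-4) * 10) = -160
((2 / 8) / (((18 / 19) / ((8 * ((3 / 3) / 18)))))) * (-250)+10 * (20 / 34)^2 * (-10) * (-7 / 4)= 731125 / 23409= 31.23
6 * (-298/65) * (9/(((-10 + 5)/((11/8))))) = 44253/650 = 68.08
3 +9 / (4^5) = 3081 / 1024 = 3.01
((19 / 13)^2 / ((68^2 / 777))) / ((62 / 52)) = 280497 / 931736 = 0.30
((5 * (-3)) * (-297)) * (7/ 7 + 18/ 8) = 57915/ 4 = 14478.75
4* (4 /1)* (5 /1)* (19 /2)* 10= 7600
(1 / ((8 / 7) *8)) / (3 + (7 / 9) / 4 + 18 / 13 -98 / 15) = -4095 / 73168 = -0.06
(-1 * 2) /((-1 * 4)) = 1 /2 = 0.50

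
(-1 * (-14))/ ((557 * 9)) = 14/ 5013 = 0.00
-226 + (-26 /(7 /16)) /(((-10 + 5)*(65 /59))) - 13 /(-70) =-215.03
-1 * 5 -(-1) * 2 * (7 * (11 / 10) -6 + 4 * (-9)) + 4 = -348 / 5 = -69.60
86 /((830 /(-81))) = -8.39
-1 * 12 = -12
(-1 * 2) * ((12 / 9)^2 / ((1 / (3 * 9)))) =-96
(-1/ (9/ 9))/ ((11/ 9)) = -9/ 11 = -0.82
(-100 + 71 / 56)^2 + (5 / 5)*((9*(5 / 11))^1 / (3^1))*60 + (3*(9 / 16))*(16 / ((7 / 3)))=9841.43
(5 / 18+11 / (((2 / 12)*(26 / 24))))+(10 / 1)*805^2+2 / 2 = 1516393055 / 234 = 6480312.20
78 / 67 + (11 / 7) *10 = 7916 / 469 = 16.88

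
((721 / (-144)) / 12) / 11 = -0.04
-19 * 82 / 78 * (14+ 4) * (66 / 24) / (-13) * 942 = 12107997 / 169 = 71644.95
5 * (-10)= -50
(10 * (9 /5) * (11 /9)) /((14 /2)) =22 /7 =3.14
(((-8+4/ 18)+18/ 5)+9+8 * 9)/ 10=3457/ 450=7.68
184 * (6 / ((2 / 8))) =4416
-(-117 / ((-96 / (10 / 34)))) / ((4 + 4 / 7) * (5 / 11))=-3003 / 17408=-0.17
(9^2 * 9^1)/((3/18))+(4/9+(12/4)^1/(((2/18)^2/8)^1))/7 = 41866/9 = 4651.78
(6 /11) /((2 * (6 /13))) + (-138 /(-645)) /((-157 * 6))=1315939 /2227830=0.59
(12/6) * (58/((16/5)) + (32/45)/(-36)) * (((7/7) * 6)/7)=58661/1890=31.04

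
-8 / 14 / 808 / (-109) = 1 / 154126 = 0.00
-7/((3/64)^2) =-3185.78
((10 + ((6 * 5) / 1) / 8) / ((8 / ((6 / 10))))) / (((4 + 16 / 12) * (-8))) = -0.02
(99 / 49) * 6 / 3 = 198 / 49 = 4.04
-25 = -25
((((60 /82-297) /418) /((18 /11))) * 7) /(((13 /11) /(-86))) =13406239 /60762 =220.64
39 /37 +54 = 2037 /37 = 55.05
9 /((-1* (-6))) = 3 /2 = 1.50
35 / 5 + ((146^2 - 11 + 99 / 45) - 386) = 104641 / 5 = 20928.20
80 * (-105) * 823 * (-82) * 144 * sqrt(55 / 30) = 13605177600 * sqrt(66) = 110528985324.29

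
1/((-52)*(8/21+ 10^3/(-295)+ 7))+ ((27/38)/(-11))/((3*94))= -6374631/1262943110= -0.01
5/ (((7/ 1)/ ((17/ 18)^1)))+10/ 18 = 155/ 126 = 1.23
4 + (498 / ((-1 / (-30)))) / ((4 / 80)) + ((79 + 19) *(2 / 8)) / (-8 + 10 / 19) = 84859405 / 284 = 298800.72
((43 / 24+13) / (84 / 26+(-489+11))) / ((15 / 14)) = -6461 / 222192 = -0.03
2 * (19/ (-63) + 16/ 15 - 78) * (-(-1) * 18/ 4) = -24329/ 35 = -695.11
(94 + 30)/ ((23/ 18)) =2232/ 23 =97.04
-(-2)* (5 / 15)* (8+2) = 20 / 3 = 6.67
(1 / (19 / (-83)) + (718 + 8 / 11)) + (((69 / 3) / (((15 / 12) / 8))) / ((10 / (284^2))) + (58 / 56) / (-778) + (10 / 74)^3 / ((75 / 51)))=1187970.68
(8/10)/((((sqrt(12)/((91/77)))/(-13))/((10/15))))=-676 * sqrt(3)/495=-2.37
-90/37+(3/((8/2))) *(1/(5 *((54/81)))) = -3267/1480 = -2.21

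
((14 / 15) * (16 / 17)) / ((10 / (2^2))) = 448 / 1275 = 0.35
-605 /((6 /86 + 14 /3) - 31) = 645 /28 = 23.04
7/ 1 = 7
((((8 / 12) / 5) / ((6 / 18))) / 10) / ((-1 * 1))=-1 / 25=-0.04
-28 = -28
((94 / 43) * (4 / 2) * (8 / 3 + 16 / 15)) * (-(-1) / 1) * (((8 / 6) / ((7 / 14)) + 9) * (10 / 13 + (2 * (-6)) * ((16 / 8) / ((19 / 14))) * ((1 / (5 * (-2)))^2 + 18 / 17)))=-140273998144 / 40625325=-3452.87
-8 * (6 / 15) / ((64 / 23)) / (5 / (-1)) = 23 / 100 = 0.23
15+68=83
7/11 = 0.64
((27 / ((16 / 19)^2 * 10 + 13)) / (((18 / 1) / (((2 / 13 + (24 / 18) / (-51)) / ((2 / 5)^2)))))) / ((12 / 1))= 1146175 / 230819472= 0.00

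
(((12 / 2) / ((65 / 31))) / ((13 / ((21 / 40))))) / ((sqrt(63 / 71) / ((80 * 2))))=744 * sqrt(497) / 845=19.63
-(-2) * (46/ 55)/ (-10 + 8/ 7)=-322/ 1705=-0.19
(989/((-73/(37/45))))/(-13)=36593/42705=0.86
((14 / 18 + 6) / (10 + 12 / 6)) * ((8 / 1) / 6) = 61 / 81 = 0.75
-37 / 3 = -12.33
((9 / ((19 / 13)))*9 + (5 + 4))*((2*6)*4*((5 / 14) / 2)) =73440 / 133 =552.18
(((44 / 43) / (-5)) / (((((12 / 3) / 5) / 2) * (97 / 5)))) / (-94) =55 / 196037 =0.00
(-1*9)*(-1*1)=9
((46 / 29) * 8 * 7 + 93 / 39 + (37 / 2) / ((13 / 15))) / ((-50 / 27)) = -2291463 / 37700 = -60.78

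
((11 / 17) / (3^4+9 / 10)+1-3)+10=111494 / 13923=8.01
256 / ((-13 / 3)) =-768 / 13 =-59.08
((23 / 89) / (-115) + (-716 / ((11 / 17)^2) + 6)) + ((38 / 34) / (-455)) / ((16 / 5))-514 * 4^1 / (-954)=-1081992671937539 / 635731976880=-1701.96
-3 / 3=-1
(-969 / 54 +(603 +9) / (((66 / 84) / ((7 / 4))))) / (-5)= -266339 / 990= -269.03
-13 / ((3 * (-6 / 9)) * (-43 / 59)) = -767 / 86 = -8.92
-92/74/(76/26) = -299/703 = -0.43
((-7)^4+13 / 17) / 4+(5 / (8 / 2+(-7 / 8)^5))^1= 467658107 / 777002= 601.88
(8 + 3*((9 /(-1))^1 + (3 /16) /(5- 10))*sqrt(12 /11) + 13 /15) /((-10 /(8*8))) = -4256 /75 + 8676*sqrt(33) /275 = 124.49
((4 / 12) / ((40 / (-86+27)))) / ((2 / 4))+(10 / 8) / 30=-113 / 120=-0.94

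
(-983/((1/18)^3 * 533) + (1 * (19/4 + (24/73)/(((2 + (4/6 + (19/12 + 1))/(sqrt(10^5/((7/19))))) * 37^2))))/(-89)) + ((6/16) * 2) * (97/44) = -363700167034639280469615/33819274506965620816 + 41600 * sqrt(1330)/360515888911027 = -10754.23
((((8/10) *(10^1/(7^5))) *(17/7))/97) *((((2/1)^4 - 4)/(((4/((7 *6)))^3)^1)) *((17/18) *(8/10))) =20808/166355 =0.13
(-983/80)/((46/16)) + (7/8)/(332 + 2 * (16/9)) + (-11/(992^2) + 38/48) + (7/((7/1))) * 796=40628408400491/51264814080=792.52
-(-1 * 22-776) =798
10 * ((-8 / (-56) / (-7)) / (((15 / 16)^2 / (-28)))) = 2048 / 315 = 6.50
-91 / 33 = -2.76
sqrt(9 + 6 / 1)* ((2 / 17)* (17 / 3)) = 2* sqrt(15) / 3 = 2.58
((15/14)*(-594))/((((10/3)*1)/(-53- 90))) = 382239/14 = 27302.79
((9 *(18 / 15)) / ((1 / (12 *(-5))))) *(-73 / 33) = 15768 / 11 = 1433.45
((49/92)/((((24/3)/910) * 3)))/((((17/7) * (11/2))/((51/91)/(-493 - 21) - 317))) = -25429006435/53057136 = -479.28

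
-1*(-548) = 548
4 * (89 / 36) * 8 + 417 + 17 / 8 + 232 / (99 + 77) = 395647 / 792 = 499.55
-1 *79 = -79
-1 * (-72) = 72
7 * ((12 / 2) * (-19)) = -798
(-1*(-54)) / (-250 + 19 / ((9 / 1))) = -0.22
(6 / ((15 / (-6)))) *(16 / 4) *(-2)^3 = 384 / 5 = 76.80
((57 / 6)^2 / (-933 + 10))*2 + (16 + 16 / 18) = 277343 / 16614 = 16.69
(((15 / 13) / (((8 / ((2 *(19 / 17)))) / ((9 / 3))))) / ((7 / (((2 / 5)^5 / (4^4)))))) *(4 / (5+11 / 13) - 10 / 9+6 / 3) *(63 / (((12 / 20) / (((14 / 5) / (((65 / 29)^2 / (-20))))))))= -4750809 / 466862500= -0.01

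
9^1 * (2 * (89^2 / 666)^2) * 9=62742241 / 2738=22915.35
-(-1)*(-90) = -90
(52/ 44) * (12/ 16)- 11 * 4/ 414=7105/ 9108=0.78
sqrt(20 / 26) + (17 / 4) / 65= 17 / 260 + sqrt(130) / 13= 0.94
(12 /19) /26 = 6 /247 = 0.02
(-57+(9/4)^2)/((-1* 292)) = 831/4672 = 0.18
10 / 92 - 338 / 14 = -7739 / 322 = -24.03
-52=-52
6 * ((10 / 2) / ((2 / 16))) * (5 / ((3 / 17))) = 6800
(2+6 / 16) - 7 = -4.62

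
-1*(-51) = 51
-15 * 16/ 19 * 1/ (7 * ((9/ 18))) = -480/ 133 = -3.61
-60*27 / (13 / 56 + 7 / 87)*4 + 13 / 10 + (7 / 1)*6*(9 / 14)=-315274591 / 15230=-20700.89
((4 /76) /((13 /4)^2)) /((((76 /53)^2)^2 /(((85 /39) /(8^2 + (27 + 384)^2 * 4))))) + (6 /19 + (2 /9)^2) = 1739744741468959687 /4764176386568524224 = 0.37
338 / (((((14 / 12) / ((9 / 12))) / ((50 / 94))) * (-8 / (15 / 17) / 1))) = -570375 / 44744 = -12.75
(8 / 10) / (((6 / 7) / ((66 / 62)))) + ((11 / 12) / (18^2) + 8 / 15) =184373 / 120528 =1.53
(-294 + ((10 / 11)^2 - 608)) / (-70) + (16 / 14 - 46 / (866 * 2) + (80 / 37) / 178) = 169107965153 / 12077110430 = 14.00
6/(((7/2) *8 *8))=3/112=0.03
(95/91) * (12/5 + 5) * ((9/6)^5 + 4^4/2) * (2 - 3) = -3050317/2912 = -1047.50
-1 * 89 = -89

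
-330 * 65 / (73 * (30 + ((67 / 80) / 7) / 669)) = -618156000 / 63112807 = -9.79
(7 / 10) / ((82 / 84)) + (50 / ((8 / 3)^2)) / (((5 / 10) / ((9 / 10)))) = 87729 / 6560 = 13.37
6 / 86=3 / 43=0.07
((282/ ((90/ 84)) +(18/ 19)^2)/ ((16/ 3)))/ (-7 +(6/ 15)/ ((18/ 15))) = -536283/ 72200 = -7.43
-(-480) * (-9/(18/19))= -4560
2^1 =2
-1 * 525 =-525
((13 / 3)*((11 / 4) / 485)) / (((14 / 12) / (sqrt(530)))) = 143*sqrt(530) / 6790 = 0.48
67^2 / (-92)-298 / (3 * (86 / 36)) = -357523 / 3956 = -90.37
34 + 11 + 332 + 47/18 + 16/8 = 6869/18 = 381.61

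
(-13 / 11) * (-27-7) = 442 / 11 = 40.18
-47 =-47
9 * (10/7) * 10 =900/7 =128.57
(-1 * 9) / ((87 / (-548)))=1644 / 29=56.69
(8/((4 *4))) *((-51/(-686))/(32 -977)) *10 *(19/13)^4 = -2215457/1234349298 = -0.00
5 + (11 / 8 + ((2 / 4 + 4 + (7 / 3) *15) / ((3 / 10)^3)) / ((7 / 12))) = 1267213 / 504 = 2514.31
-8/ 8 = -1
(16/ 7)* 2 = 32/ 7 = 4.57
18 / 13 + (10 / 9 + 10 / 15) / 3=694 / 351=1.98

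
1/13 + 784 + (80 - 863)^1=14/13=1.08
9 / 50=0.18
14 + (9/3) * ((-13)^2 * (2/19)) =1280/19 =67.37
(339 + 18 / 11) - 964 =-6857 / 11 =-623.36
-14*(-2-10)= 168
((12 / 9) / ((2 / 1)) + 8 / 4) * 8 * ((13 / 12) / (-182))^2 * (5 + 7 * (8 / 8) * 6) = 47 / 1323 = 0.04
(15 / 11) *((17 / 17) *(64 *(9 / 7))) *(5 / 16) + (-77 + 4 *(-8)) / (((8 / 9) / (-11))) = 852507 / 616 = 1383.94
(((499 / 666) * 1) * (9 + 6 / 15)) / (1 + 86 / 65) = 304889 / 100566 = 3.03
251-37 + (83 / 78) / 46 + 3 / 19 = 214.18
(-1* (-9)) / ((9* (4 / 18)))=9 / 2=4.50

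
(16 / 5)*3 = 48 / 5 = 9.60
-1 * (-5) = 5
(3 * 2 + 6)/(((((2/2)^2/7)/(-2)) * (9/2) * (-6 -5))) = 112/33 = 3.39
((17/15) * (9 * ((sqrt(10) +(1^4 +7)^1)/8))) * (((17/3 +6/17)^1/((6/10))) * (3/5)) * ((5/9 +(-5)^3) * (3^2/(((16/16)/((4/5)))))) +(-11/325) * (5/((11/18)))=-3575954/65-34384 * sqrt(10)/5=-76761.03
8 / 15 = 0.53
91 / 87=1.05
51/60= 17/20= 0.85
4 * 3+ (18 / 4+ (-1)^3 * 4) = 25 / 2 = 12.50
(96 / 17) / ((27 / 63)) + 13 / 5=1341 / 85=15.78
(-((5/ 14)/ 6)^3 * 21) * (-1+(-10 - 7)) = 125/ 1568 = 0.08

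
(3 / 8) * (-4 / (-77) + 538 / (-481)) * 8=-118506 / 37037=-3.20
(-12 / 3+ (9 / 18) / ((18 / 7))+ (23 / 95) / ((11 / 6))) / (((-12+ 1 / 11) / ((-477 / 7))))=-7324441 / 348460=-21.02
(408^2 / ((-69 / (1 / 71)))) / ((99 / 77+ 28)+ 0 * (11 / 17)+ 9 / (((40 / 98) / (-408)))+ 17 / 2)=3884160 / 1024059199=0.00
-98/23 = -4.26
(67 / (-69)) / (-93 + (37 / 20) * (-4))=335 / 34638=0.01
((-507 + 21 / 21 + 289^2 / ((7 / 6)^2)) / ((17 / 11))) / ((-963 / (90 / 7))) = -328015820 / 623917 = -525.74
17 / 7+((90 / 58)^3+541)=93413631 / 170723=547.16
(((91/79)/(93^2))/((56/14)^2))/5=91/54661680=0.00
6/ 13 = 0.46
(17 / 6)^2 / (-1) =-289 / 36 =-8.03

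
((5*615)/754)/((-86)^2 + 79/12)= 18450/33489287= 0.00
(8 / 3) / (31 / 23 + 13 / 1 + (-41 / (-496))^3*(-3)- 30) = -22452404224 / 131800117527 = -0.17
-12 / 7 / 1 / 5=-12 / 35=-0.34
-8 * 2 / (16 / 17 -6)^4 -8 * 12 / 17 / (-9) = 0.60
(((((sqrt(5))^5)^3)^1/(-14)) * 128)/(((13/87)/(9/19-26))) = 210975000000 * sqrt(5)/1729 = 272848144.33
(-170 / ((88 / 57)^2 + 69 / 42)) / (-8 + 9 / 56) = 433026720 / 80399777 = 5.39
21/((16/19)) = 399/16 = 24.94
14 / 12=7 / 6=1.17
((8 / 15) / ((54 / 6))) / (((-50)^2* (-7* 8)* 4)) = -1 / 9450000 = -0.00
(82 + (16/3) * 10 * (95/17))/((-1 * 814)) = -881/1887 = -0.47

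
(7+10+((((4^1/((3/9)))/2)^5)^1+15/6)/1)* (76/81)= 197486/27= 7314.30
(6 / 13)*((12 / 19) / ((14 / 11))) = 396 / 1729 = 0.23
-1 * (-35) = 35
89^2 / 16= 7921 / 16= 495.06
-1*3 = -3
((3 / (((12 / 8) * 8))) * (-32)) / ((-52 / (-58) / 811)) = -94076 / 13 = -7236.62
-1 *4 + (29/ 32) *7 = 75/ 32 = 2.34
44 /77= 4 /7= 0.57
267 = 267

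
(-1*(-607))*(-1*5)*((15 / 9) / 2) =-15175 / 6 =-2529.17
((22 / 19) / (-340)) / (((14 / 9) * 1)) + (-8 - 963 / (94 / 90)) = -1976616073 / 2125340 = -930.02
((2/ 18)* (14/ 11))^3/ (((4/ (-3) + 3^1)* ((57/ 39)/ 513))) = 35672/ 59895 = 0.60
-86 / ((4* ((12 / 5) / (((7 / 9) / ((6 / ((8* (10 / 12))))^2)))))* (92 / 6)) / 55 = -0.01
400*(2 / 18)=400 / 9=44.44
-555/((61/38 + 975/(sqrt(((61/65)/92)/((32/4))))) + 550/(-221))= -16961600162000 *sqrt(182390)/356376971679340531 - 234369746390/356376971679340531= -0.02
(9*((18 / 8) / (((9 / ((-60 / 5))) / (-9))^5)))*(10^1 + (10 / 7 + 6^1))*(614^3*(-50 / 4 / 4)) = -444678593737075200 / 7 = -63525513391010742.86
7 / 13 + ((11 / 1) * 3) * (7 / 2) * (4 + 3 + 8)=45059 / 26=1733.04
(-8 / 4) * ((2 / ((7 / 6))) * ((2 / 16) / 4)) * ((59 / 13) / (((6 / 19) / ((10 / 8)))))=-5605 / 2912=-1.92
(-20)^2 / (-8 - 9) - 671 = -11807 / 17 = -694.53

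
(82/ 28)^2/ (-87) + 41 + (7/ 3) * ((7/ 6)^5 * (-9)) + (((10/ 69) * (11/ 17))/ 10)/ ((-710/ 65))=-458971922389/ 102250203552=-4.49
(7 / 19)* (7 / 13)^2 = 343 / 3211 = 0.11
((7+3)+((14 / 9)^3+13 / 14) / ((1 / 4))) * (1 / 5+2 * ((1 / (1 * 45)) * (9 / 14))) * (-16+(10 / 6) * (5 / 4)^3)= -44907344 / 535815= -83.81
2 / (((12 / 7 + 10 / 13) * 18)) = 91 / 2034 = 0.04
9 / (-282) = -3 / 94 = -0.03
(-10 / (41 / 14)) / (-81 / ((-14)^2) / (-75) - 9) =686000 / 1806993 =0.38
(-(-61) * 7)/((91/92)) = 5612/13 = 431.69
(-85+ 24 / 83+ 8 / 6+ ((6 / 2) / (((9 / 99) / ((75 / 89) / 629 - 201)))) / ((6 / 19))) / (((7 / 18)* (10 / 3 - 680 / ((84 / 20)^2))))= 55556105039946 / 36079474595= 1539.83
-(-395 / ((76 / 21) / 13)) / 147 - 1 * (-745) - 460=156755 / 532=294.65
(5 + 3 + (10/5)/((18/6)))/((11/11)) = 26/3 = 8.67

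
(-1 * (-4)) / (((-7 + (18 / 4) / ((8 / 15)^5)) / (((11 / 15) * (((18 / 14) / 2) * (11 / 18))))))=0.01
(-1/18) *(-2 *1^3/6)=1/54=0.02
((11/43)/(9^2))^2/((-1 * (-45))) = 121/545908005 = 0.00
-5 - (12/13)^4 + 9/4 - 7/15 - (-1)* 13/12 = -1224992/428415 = -2.86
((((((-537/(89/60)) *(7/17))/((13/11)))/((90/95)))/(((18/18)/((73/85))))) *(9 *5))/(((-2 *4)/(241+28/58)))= 6024442412835/38787268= 155320.10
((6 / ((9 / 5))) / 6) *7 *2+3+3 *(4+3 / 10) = 2131 / 90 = 23.68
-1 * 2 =-2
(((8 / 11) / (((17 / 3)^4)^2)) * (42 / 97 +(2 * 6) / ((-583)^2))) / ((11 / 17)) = 749345036976 / 1636954709604784889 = 0.00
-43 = -43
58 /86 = 29 /43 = 0.67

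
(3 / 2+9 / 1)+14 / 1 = 49 / 2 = 24.50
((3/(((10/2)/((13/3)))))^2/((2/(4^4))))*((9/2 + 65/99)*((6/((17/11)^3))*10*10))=10689755648/14739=725270.08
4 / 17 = 0.24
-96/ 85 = -1.13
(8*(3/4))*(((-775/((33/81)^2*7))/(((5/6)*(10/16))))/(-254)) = 3254256/107569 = 30.25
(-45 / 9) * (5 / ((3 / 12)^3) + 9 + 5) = -1670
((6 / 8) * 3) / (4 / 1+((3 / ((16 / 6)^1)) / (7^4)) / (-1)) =43218 / 76823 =0.56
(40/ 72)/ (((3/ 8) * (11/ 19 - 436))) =-0.00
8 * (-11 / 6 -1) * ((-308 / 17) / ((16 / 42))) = 1078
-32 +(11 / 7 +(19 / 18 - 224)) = -31925 / 126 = -253.37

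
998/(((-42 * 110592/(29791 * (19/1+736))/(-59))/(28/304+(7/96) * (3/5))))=38736.29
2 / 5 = 0.40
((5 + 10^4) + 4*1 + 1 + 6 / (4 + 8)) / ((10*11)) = 20021 / 220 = 91.00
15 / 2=7.50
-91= -91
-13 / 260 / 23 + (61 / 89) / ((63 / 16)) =443353 / 2579220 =0.17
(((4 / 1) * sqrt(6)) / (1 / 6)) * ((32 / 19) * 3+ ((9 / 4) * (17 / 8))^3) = 213587073 * sqrt(6) / 77824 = 6722.60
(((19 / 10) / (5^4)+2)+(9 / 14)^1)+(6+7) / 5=114754 / 21875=5.25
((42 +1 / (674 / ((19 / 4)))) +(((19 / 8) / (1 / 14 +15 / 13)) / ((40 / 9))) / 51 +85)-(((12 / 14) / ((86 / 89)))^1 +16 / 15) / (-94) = 1102090849701311 / 8675395367520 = 127.04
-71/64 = -1.11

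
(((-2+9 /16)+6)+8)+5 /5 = 217 /16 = 13.56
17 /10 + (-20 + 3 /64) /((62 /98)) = -296001 /9920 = -29.84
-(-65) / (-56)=-65 / 56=-1.16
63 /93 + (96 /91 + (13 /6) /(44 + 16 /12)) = 1.78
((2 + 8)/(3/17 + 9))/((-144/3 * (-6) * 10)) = 17/44928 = 0.00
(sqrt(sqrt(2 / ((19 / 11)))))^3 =19^(1 / 4) *22^(3 / 4) / 19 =1.12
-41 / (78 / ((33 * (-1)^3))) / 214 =451 / 5564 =0.08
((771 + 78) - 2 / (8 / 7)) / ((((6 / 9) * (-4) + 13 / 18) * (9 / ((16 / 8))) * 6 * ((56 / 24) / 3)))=-10167 / 490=-20.75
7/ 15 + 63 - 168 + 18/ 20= -3109/ 30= -103.63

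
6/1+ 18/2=15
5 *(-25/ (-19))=125/ 19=6.58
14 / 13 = 1.08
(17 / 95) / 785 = 17 / 74575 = 0.00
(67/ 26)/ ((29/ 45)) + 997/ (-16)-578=-3838245/ 6032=-636.31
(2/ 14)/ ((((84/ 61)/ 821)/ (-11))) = -550891/ 588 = -936.89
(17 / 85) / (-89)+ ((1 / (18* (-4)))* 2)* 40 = -4459 / 4005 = -1.11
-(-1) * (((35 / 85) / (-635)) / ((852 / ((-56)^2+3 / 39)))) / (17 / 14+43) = -1997681 / 37005497490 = -0.00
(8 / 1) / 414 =4 / 207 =0.02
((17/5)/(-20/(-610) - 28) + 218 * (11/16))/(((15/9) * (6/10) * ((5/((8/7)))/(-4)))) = -2919764/21325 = -136.92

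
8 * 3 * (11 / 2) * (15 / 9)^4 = 27500 / 27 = 1018.52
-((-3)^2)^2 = -81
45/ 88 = 0.51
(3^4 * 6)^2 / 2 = 118098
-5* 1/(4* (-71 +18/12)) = 5/278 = 0.02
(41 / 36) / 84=41 / 3024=0.01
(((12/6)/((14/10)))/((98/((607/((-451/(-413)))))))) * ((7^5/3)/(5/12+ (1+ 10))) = 245677180/61787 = 3976.20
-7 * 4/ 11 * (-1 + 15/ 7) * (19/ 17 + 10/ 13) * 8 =-106752/ 2431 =-43.91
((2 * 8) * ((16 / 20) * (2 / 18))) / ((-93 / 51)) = -0.78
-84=-84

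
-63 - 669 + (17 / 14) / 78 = -799327 / 1092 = -731.98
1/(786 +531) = 1/1317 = 0.00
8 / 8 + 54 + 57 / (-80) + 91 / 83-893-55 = -5926971 / 6640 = -892.62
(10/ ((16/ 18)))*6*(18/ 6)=405/ 2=202.50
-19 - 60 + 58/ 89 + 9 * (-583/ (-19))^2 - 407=256657333/ 32129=7988.34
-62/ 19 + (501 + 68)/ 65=6781/ 1235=5.49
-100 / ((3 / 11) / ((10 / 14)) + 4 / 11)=-5500 / 41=-134.15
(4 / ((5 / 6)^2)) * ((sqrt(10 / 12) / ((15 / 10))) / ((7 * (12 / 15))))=4 * sqrt(30) / 35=0.63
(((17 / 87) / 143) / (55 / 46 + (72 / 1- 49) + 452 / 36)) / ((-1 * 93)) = -46 / 115058515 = -0.00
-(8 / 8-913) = 912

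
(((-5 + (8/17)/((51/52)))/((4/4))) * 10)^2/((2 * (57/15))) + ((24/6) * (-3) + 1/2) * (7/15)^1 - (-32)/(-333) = 1391799612791/5284373670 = 263.38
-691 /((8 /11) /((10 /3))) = -38005 /12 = -3167.08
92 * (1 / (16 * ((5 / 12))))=69 / 5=13.80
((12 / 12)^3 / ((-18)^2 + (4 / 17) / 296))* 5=6290 / 407593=0.02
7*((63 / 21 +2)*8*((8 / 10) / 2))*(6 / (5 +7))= 56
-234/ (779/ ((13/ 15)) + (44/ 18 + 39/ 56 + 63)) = -0.24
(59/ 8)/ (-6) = -59/ 48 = -1.23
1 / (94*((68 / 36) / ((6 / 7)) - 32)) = -0.00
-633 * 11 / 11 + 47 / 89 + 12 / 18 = -168692 / 267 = -631.81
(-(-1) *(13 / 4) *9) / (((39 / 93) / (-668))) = -46593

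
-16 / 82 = -8 / 41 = -0.20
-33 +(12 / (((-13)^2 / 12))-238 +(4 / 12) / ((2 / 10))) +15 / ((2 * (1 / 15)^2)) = 1438885 / 1014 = 1419.02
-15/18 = -5/6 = -0.83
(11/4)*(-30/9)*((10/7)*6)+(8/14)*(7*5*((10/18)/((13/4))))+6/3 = -59912/819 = -73.15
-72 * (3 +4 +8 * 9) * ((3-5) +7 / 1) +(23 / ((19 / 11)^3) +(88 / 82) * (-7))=-7998725799 / 281219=-28443.05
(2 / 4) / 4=1 / 8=0.12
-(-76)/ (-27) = -76/ 27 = -2.81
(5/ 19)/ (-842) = -5/ 15998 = -0.00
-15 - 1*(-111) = 96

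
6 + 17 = 23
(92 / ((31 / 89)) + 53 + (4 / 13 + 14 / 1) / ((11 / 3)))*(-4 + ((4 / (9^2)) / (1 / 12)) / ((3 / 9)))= -9487540 / 13299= -713.40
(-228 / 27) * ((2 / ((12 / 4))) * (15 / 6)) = -380 / 27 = -14.07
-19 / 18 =-1.06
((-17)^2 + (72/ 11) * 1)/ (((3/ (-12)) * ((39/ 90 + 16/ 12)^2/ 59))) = -22347.40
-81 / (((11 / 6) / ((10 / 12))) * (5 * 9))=-9 / 11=-0.82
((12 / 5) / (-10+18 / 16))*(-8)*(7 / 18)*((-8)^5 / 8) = -3670016 / 1065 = -3446.02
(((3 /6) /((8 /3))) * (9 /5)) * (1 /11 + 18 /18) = 81 /220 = 0.37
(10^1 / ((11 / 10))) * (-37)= -3700 / 11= -336.36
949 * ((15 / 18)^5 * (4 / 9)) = 2965625 / 17496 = 169.50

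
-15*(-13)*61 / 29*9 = 107055 / 29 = 3691.55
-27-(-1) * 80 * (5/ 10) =13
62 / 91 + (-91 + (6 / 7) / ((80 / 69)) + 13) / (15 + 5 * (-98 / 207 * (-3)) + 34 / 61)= -947172781 / 347150440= -2.73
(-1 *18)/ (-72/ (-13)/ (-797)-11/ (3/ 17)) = 559494/ 1937723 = 0.29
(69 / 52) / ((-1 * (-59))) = 69 / 3068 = 0.02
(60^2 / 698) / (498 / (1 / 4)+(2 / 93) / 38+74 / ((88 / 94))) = 69973200 / 28097935207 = 0.00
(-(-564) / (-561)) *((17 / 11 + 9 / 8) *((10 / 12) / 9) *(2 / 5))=-11045 / 111078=-0.10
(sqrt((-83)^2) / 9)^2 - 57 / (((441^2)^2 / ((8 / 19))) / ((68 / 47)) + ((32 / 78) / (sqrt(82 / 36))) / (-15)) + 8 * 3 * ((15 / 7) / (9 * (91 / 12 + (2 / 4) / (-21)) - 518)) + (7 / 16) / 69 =56735277964079806522483292988078128337460627 / 667934116009209938471828096899765627783056 - 52629258240 * sqrt(82) / 1778544406052880133177302582919993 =84.94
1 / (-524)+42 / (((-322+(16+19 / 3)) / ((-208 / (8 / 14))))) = 51.01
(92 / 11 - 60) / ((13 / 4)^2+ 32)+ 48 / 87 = -143696 / 217239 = -0.66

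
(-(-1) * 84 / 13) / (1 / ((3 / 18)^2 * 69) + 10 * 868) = 483 / 648869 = 0.00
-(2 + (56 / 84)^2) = -22 / 9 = -2.44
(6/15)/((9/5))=2/9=0.22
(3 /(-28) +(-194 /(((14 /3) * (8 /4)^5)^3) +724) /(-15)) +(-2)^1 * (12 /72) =-2189760747 /44957696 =-48.71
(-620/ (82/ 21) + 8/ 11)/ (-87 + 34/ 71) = 5061022/ 2770493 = 1.83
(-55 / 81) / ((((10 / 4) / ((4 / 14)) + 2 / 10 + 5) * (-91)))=1100 / 2056509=0.00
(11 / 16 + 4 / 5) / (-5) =-119 / 400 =-0.30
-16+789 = 773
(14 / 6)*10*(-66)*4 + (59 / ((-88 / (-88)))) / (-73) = -6160.81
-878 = -878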